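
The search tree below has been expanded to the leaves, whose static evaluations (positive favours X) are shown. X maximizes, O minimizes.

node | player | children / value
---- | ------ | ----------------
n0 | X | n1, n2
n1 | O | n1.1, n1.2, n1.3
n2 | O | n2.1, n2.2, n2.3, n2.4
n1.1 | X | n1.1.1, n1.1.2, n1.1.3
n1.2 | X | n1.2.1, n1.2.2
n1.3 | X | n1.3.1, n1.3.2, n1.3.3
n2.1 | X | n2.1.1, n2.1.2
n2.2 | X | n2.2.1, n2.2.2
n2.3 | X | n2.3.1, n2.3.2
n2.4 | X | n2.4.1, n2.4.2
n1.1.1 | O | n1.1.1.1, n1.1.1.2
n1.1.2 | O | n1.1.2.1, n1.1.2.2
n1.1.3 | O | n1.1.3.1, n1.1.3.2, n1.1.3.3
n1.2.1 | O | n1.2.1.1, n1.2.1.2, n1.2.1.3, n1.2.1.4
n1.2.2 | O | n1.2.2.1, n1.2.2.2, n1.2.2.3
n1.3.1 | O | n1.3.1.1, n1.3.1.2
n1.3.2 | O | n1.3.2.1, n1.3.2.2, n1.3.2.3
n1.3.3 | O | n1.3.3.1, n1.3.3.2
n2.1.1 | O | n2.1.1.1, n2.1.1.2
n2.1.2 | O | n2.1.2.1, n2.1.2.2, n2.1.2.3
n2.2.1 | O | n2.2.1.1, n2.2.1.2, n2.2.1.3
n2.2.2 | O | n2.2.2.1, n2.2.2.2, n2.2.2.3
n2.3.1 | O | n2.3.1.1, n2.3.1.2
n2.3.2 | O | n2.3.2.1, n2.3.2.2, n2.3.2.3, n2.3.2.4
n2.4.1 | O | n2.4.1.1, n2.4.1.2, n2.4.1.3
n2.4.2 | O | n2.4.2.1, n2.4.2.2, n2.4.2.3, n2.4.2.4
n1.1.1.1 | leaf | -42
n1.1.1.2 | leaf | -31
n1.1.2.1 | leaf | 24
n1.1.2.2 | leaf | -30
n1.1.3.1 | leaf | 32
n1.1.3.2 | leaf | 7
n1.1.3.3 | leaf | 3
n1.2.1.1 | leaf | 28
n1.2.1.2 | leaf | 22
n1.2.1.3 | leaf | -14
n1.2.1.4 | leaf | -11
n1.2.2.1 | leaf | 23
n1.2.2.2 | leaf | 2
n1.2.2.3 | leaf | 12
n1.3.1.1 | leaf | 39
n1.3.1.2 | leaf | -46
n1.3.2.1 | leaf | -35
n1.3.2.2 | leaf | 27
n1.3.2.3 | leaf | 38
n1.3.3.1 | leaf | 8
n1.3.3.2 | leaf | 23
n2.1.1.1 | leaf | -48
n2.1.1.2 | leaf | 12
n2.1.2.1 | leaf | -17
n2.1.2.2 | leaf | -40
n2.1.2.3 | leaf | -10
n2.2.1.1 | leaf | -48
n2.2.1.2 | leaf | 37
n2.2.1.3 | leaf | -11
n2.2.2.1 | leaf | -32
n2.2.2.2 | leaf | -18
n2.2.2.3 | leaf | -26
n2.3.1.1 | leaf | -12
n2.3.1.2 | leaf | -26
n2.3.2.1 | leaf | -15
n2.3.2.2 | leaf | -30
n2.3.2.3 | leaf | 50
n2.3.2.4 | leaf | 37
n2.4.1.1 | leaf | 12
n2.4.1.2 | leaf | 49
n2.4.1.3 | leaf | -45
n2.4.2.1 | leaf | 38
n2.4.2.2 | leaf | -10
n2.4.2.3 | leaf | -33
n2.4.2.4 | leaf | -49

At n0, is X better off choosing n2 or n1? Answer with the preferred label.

n2.1.1 (O): min(-48, 12) = -48
n2.1.2 (O): min(-17, -40, -10) = -40
n2.1 (X): max(-48, -40) = -40
n2.2.1 (O): min(-48, 37, -11) = -48
n2.2.2 (O): min(-32, -18, -26) = -32
n2.2 (X): max(-48, -32) = -32
n2.3.1 (O): min(-12, -26) = -26
n2.3.2 (O): min(-15, -30, 50, 37) = -30
n2.3 (X): max(-26, -30) = -26
n2.4.1 (O): min(12, 49, -45) = -45
n2.4.2 (O): min(38, -10, -33, -49) = -49
n2.4 (X): max(-45, -49) = -45
n2 (O): min(-40, -32, -26, -45) = -45
n1.1.1 (O): min(-42, -31) = -42
n1.1.2 (O): min(24, -30) = -30
n1.1.3 (O): min(32, 7, 3) = 3
n1.1 (X): max(-42, -30, 3) = 3
n1.2.1 (O): min(28, 22, -14, -11) = -14
n1.2.2 (O): min(23, 2, 12) = 2
n1.2 (X): max(-14, 2) = 2
n1.3.1 (O): min(39, -46) = -46
n1.3.2 (O): min(-35, 27, 38) = -35
n1.3.3 (O): min(8, 23) = 8
n1.3 (X): max(-46, -35, 8) = 8
n1 (O): min(3, 2, 8) = 2
X prefers the higher value; n2=-45, n1=2. n1 is better since 2 > -45.

n1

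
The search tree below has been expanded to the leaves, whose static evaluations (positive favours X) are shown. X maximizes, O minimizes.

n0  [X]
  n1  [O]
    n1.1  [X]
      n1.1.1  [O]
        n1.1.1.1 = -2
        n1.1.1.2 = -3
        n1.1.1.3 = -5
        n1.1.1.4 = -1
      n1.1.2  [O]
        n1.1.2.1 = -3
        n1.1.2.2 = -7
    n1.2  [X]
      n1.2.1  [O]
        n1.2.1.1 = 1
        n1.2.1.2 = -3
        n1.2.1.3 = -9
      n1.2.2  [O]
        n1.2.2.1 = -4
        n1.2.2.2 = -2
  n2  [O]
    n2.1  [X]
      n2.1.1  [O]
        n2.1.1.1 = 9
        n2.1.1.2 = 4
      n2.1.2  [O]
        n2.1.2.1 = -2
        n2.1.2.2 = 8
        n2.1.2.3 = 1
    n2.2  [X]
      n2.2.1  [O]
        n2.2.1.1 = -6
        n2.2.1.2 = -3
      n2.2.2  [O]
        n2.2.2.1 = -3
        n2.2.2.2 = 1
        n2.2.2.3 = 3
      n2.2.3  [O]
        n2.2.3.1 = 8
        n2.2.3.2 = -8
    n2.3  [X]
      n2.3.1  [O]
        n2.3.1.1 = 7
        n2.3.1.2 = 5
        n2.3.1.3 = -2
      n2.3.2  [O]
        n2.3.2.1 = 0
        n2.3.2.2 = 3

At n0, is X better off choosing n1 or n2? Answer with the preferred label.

n2

n1.1.1 (O): min(-2, -3, -5, -1) = -5
n1.1.2 (O): min(-3, -7) = -7
n1.1 (X): max(-5, -7) = -5
n1.2.1 (O): min(1, -3, -9) = -9
n1.2.2 (O): min(-4, -2) = -4
n1.2 (X): max(-9, -4) = -4
n1 (O): min(-5, -4) = -5
n2.1.1 (O): min(9, 4) = 4
n2.1.2 (O): min(-2, 8, 1) = -2
n2.1 (X): max(4, -2) = 4
n2.2.1 (O): min(-6, -3) = -6
n2.2.2 (O): min(-3, 1, 3) = -3
n2.2.3 (O): min(8, -8) = -8
n2.2 (X): max(-6, -3, -8) = -3
n2.3.1 (O): min(7, 5, -2) = -2
n2.3.2 (O): min(0, 3) = 0
n2.3 (X): max(-2, 0) = 0
n2 (O): min(4, -3, 0) = -3
X prefers the higher value; n1=-5, n2=-3. n2 is better since -3 > -5.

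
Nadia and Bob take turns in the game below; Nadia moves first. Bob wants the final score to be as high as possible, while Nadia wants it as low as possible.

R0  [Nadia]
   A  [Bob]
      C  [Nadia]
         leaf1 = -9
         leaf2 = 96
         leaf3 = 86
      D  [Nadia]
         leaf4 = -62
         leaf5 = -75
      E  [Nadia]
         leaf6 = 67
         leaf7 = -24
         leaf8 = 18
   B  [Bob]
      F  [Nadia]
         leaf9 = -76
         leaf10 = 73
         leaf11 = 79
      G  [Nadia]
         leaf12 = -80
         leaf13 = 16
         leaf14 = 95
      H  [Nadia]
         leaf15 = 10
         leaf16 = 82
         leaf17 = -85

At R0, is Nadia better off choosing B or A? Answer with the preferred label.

F (Nadia): min(-76, 73, 79) = -76
G (Nadia): min(-80, 16, 95) = -80
H (Nadia): min(10, 82, -85) = -85
B (Bob): max(-76, -80, -85) = -76
C (Nadia): min(-9, 96, 86) = -9
D (Nadia): min(-62, -75) = -75
E (Nadia): min(67, -24, 18) = -24
A (Bob): max(-9, -75, -24) = -9
Nadia prefers the lower value; B=-76, A=-9. B is better since -76 < -9.

B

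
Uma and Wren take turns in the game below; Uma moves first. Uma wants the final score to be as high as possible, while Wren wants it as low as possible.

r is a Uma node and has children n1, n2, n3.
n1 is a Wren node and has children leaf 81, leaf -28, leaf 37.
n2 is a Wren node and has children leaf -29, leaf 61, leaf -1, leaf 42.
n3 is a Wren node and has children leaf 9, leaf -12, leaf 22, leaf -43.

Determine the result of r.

-28

n1 (Wren): min(81, -28, 37) = -28
n2 (Wren): min(-29, 61, -1, 42) = -29
n3 (Wren): min(9, -12, 22, -43) = -43
r (Uma): max(-28, -29, -43) = -28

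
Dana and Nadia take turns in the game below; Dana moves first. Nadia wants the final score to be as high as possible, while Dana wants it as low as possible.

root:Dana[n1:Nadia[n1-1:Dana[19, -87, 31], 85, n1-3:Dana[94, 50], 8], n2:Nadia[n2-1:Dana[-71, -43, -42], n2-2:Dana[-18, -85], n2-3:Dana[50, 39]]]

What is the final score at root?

n1-1 (Dana): min(19, -87, 31) = -87
n1-3 (Dana): min(94, 50) = 50
n1 (Nadia): max(-87, 85, 50, 8) = 85
n2-1 (Dana): min(-71, -43, -42) = -71
n2-2 (Dana): min(-18, -85) = -85
n2-3 (Dana): min(50, 39) = 39
n2 (Nadia): max(-71, -85, 39) = 39
root (Dana): min(85, 39) = 39

39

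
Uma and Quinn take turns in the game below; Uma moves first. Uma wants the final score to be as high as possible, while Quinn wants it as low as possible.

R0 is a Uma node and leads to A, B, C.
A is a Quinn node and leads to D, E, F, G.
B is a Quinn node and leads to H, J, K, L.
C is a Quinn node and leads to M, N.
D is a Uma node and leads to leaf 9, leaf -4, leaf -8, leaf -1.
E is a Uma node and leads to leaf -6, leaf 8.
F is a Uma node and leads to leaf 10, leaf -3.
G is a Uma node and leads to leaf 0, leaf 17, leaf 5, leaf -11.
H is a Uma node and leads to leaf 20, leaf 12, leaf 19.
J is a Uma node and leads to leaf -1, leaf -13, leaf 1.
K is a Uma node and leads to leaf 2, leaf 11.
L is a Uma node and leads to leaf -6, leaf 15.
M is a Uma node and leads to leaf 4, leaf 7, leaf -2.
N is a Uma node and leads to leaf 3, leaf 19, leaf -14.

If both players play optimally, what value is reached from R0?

8

D (Uma): max(9, -4, -8, -1) = 9
E (Uma): max(-6, 8) = 8
F (Uma): max(10, -3) = 10
G (Uma): max(0, 17, 5, -11) = 17
A (Quinn): min(9, 8, 10, 17) = 8
H (Uma): max(20, 12, 19) = 20
J (Uma): max(-1, -13, 1) = 1
K (Uma): max(2, 11) = 11
L (Uma): max(-6, 15) = 15
B (Quinn): min(20, 1, 11, 15) = 1
M (Uma): max(4, 7, -2) = 7
N (Uma): max(3, 19, -14) = 19
C (Quinn): min(7, 19) = 7
R0 (Uma): max(8, 1, 7) = 8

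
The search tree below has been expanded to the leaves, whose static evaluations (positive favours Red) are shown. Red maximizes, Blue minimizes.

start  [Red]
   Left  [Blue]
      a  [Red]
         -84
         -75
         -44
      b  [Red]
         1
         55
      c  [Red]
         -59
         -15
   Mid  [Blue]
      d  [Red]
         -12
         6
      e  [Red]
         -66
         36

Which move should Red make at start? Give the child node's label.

Mid

a (Red): max(-84, -75, -44) = -44
b (Red): max(1, 55) = 55
c (Red): max(-59, -15) = -15
Left (Blue): min(-44, 55, -15) = -44
d (Red): max(-12, 6) = 6
e (Red): max(-66, 36) = 36
Mid (Blue): min(6, 36) = 6
start (Red): max(-44, 6) = 6
Red at start wants the highest of {Left=-44, Mid=6}, so chooses Mid.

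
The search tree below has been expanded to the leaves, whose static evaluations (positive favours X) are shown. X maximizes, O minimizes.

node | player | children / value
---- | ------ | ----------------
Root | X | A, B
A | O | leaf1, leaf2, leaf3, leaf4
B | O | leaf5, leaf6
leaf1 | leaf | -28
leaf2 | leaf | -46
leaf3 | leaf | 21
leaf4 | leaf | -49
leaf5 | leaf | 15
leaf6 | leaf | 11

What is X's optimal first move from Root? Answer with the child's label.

B

A (O): min(-28, -46, 21, -49) = -49
B (O): min(15, 11) = 11
Root (X): max(-49, 11) = 11
X at Root wants the highest of {A=-49, B=11}, so chooses B.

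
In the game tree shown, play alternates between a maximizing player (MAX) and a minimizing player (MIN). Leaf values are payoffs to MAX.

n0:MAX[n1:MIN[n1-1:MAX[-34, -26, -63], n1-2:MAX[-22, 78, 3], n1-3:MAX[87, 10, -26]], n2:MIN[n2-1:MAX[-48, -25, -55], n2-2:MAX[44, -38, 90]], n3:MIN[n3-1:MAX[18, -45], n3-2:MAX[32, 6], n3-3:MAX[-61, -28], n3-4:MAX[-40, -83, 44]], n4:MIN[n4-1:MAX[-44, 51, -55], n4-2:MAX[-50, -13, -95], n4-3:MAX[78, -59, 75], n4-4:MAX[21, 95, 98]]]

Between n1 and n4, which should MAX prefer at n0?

n4

n1-1 (MAX): max(-34, -26, -63) = -26
n1-2 (MAX): max(-22, 78, 3) = 78
n1-3 (MAX): max(87, 10, -26) = 87
n1 (MIN): min(-26, 78, 87) = -26
n4-1 (MAX): max(-44, 51, -55) = 51
n4-2 (MAX): max(-50, -13, -95) = -13
n4-3 (MAX): max(78, -59, 75) = 78
n4-4 (MAX): max(21, 95, 98) = 98
n4 (MIN): min(51, -13, 78, 98) = -13
MAX prefers the higher value; n1=-26, n4=-13. n4 is better since -13 > -26.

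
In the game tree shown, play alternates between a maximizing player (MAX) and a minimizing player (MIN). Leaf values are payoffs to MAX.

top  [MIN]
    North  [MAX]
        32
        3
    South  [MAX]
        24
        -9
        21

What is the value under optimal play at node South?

South (MAX): max(24, -9, 21) = 24

24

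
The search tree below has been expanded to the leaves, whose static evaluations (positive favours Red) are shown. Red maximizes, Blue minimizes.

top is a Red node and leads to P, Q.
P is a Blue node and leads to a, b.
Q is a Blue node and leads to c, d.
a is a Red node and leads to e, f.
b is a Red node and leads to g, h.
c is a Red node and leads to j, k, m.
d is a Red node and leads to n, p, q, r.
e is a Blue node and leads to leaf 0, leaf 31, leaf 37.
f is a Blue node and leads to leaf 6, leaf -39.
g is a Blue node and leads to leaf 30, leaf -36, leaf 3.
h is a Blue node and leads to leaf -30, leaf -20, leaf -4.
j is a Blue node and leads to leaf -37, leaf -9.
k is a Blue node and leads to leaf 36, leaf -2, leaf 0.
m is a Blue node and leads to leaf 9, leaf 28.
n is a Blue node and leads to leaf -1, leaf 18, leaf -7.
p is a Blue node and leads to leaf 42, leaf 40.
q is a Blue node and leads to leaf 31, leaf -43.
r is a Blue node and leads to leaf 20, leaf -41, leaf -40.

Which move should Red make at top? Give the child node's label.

e (Blue): min(0, 31, 37) = 0
f (Blue): min(6, -39) = -39
a (Red): max(0, -39) = 0
g (Blue): min(30, -36, 3) = -36
h (Blue): min(-30, -20, -4) = -30
b (Red): max(-36, -30) = -30
P (Blue): min(0, -30) = -30
j (Blue): min(-37, -9) = -37
k (Blue): min(36, -2, 0) = -2
m (Blue): min(9, 28) = 9
c (Red): max(-37, -2, 9) = 9
n (Blue): min(-1, 18, -7) = -7
p (Blue): min(42, 40) = 40
q (Blue): min(31, -43) = -43
r (Blue): min(20, -41, -40) = -41
d (Red): max(-7, 40, -43, -41) = 40
Q (Blue): min(9, 40) = 9
top (Red): max(-30, 9) = 9
Red at top wants the highest of {P=-30, Q=9}, so chooses Q.

Q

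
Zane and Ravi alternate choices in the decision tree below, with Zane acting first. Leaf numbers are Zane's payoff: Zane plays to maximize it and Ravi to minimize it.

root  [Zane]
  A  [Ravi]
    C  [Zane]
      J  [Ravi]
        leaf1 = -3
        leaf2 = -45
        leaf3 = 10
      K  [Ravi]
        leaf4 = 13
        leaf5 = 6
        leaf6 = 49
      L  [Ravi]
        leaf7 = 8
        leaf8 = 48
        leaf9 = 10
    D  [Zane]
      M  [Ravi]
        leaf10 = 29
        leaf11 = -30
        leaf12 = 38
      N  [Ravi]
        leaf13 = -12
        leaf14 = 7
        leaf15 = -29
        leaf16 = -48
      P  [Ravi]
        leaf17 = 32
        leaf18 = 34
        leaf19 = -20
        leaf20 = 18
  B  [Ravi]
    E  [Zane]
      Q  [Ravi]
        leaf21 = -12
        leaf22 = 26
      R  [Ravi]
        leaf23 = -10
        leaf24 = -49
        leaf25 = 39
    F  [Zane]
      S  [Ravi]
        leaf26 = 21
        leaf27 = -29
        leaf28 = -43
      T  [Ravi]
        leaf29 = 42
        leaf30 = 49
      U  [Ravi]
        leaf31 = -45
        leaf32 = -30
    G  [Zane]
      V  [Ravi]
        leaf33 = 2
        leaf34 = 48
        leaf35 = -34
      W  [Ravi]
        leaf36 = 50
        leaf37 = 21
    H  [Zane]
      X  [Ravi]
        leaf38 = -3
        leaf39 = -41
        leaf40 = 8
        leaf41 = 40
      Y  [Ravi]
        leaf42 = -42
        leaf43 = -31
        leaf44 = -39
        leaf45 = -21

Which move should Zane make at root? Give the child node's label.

A

J (Ravi): min(-3, -45, 10) = -45
K (Ravi): min(13, 6, 49) = 6
L (Ravi): min(8, 48, 10) = 8
C (Zane): max(-45, 6, 8) = 8
M (Ravi): min(29, -30, 38) = -30
N (Ravi): min(-12, 7, -29, -48) = -48
P (Ravi): min(32, 34, -20, 18) = -20
D (Zane): max(-30, -48, -20) = -20
A (Ravi): min(8, -20) = -20
Q (Ravi): min(-12, 26) = -12
R (Ravi): min(-10, -49, 39) = -49
E (Zane): max(-12, -49) = -12
S (Ravi): min(21, -29, -43) = -43
T (Ravi): min(42, 49) = 42
U (Ravi): min(-45, -30) = -45
F (Zane): max(-43, 42, -45) = 42
V (Ravi): min(2, 48, -34) = -34
W (Ravi): min(50, 21) = 21
G (Zane): max(-34, 21) = 21
X (Ravi): min(-3, -41, 8, 40) = -41
Y (Ravi): min(-42, -31, -39, -21) = -42
H (Zane): max(-41, -42) = -41
B (Ravi): min(-12, 42, 21, -41) = -41
root (Zane): max(-20, -41) = -20
Zane at root wants the highest of {A=-20, B=-41}, so chooses A.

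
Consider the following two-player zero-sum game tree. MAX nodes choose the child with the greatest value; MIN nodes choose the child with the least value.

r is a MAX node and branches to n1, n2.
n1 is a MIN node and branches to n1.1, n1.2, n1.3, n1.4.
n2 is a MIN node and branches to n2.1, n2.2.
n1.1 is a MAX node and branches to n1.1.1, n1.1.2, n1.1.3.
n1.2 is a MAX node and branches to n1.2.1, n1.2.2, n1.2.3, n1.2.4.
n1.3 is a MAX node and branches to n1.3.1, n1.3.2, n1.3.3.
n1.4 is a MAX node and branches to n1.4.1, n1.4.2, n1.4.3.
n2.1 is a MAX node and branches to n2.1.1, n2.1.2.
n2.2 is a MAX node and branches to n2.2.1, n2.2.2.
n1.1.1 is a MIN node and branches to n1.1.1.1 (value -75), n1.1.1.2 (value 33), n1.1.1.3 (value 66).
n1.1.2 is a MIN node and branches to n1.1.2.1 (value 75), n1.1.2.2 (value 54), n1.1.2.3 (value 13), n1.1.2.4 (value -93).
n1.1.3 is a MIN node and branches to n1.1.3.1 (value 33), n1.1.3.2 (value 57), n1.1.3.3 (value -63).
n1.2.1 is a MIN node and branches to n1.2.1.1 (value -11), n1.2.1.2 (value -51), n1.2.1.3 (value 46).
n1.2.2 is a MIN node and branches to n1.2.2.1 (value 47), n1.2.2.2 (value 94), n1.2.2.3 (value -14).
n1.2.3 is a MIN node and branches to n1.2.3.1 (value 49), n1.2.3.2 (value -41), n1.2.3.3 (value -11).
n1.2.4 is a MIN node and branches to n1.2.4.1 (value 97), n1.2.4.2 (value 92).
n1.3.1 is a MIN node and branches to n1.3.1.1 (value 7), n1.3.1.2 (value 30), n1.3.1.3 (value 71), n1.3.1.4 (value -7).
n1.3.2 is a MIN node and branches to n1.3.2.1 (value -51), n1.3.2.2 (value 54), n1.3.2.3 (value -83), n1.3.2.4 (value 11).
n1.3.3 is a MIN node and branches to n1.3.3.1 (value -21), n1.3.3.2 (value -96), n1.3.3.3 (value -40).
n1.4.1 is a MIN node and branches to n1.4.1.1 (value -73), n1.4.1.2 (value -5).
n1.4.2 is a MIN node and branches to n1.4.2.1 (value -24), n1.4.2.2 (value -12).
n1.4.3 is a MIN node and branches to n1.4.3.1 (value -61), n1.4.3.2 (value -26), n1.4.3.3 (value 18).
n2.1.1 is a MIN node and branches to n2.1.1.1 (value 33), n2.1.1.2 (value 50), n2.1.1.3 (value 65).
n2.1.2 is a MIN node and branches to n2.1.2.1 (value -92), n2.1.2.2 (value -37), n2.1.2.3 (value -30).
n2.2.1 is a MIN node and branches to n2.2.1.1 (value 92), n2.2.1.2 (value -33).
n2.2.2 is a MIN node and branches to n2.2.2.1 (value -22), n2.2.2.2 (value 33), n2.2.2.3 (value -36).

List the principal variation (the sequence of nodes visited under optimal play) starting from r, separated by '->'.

n1.1.1 (MIN): min(-75, 33, 66) = -75
n1.1.2 (MIN): min(75, 54, 13, -93) = -93
n1.1.3 (MIN): min(33, 57, -63) = -63
n1.1 (MAX): max(-75, -93, -63) = -63
n1.2.1 (MIN): min(-11, -51, 46) = -51
n1.2.2 (MIN): min(47, 94, -14) = -14
n1.2.3 (MIN): min(49, -41, -11) = -41
n1.2.4 (MIN): min(97, 92) = 92
n1.2 (MAX): max(-51, -14, -41, 92) = 92
n1.3.1 (MIN): min(7, 30, 71, -7) = -7
n1.3.2 (MIN): min(-51, 54, -83, 11) = -83
n1.3.3 (MIN): min(-21, -96, -40) = -96
n1.3 (MAX): max(-7, -83, -96) = -7
n1.4.1 (MIN): min(-73, -5) = -73
n1.4.2 (MIN): min(-24, -12) = -24
n1.4.3 (MIN): min(-61, -26, 18) = -61
n1.4 (MAX): max(-73, -24, -61) = -24
n1 (MIN): min(-63, 92, -7, -24) = -63
n2.1.1 (MIN): min(33, 50, 65) = 33
n2.1.2 (MIN): min(-92, -37, -30) = -92
n2.1 (MAX): max(33, -92) = 33
n2.2.1 (MIN): min(92, -33) = -33
n2.2.2 (MIN): min(-22, 33, -36) = -36
n2.2 (MAX): max(-33, -36) = -33
n2 (MIN): min(33, -33) = -33
r (MAX): max(-63, -33) = -33
At r, MAX picks n2 (highest: -33).
At n2, MIN picks n2.2 (lowest: -33).
At n2.2, MAX picks n2.2.1 (highest: -33).
At n2.2.1, MIN picks n2.2.1.2 (lowest: -33).
Terminal value -33.

r -> n2 -> n2.2 -> n2.2.1 -> n2.2.1.2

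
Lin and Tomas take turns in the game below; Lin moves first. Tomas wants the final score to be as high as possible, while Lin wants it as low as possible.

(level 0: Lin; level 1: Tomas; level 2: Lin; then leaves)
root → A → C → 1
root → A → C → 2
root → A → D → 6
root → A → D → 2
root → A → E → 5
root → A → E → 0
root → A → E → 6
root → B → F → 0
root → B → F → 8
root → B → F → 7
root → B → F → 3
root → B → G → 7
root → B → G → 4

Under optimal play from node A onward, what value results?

2

C (Lin): min(1, 2) = 1
D (Lin): min(6, 2) = 2
E (Lin): min(5, 0, 6) = 0
A (Tomas): max(1, 2, 0) = 2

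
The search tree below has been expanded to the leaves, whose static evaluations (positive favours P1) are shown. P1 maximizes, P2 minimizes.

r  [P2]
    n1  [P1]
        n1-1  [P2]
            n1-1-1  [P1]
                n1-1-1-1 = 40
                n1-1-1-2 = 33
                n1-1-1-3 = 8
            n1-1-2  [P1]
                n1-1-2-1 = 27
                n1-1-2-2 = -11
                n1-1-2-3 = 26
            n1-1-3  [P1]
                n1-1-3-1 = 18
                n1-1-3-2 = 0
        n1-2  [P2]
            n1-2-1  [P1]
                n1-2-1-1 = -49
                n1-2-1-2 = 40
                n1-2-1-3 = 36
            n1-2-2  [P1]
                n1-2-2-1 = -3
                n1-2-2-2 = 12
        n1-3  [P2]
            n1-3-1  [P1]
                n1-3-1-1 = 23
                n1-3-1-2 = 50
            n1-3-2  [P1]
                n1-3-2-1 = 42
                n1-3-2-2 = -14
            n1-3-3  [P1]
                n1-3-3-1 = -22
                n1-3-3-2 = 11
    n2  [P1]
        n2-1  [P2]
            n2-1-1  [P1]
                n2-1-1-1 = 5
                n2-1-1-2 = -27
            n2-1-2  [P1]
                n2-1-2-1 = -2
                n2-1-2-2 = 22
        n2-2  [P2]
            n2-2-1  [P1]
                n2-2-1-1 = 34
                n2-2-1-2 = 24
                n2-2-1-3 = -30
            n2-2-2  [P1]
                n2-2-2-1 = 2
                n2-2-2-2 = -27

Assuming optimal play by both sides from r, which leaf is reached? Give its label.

n1-1-1 (P1): max(40, 33, 8) = 40
n1-1-2 (P1): max(27, -11, 26) = 27
n1-1-3 (P1): max(18, 0) = 18
n1-1 (P2): min(40, 27, 18) = 18
n1-2-1 (P1): max(-49, 40, 36) = 40
n1-2-2 (P1): max(-3, 12) = 12
n1-2 (P2): min(40, 12) = 12
n1-3-1 (P1): max(23, 50) = 50
n1-3-2 (P1): max(42, -14) = 42
n1-3-3 (P1): max(-22, 11) = 11
n1-3 (P2): min(50, 42, 11) = 11
n1 (P1): max(18, 12, 11) = 18
n2-1-1 (P1): max(5, -27) = 5
n2-1-2 (P1): max(-2, 22) = 22
n2-1 (P2): min(5, 22) = 5
n2-2-1 (P1): max(34, 24, -30) = 34
n2-2-2 (P1): max(2, -27) = 2
n2-2 (P2): min(34, 2) = 2
n2 (P1): max(5, 2) = 5
r (P2): min(18, 5) = 5
At r, P2 picks n2 (lowest: 5).
At n2, P1 picks n2-1 (highest: 5).
At n2-1, P2 picks n2-1-1 (lowest: 5).
At n2-1-1, P1 picks n2-1-1-1 (highest: 5).
Terminal value 5.

n2-1-1-1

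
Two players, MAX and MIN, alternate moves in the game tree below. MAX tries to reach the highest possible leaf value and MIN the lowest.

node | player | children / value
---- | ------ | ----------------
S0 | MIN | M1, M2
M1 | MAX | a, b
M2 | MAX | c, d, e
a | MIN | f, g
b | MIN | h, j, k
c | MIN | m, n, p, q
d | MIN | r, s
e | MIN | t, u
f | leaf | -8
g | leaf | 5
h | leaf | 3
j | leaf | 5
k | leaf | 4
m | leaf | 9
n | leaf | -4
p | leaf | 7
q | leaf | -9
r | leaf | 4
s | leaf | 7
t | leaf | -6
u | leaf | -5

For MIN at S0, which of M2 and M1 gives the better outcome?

M1

c (MIN): min(9, -4, 7, -9) = -9
d (MIN): min(4, 7) = 4
e (MIN): min(-6, -5) = -6
M2 (MAX): max(-9, 4, -6) = 4
a (MIN): min(-8, 5) = -8
b (MIN): min(3, 5, 4) = 3
M1 (MAX): max(-8, 3) = 3
MIN prefers the lower value; M2=4, M1=3. M1 is better since 3 < 4.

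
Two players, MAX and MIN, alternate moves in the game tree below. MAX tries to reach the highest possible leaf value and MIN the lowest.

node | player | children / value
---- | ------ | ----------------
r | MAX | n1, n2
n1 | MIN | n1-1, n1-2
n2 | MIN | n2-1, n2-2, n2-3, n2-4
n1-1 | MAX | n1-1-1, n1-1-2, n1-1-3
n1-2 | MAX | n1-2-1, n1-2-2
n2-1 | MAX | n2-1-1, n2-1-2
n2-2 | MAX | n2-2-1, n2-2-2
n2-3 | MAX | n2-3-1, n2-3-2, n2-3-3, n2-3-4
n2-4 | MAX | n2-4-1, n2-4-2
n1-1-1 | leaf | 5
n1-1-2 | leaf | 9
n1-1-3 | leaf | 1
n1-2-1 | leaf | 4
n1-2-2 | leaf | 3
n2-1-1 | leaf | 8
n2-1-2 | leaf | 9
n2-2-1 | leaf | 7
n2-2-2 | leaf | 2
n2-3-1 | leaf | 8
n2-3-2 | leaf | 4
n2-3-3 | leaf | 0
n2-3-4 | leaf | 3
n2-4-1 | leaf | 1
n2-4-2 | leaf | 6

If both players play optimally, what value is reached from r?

6

n1-1 (MAX): max(5, 9, 1) = 9
n1-2 (MAX): max(4, 3) = 4
n1 (MIN): min(9, 4) = 4
n2-1 (MAX): max(8, 9) = 9
n2-2 (MAX): max(7, 2) = 7
n2-3 (MAX): max(8, 4, 0, 3) = 8
n2-4 (MAX): max(1, 6) = 6
n2 (MIN): min(9, 7, 8, 6) = 6
r (MAX): max(4, 6) = 6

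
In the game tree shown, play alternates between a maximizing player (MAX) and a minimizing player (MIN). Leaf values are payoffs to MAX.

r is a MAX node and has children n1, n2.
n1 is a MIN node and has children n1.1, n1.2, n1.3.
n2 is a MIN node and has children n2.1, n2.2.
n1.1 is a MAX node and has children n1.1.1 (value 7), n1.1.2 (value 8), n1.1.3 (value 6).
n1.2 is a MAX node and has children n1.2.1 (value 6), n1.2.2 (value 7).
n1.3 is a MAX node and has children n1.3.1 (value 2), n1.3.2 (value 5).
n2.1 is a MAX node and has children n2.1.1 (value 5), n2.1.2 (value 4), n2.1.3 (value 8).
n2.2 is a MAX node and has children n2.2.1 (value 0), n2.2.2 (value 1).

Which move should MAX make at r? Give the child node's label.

n1.1 (MAX): max(7, 8, 6) = 8
n1.2 (MAX): max(6, 7) = 7
n1.3 (MAX): max(2, 5) = 5
n1 (MIN): min(8, 7, 5) = 5
n2.1 (MAX): max(5, 4, 8) = 8
n2.2 (MAX): max(0, 1) = 1
n2 (MIN): min(8, 1) = 1
r (MAX): max(5, 1) = 5
MAX at r wants the highest of {n1=5, n2=1}, so chooses n1.

n1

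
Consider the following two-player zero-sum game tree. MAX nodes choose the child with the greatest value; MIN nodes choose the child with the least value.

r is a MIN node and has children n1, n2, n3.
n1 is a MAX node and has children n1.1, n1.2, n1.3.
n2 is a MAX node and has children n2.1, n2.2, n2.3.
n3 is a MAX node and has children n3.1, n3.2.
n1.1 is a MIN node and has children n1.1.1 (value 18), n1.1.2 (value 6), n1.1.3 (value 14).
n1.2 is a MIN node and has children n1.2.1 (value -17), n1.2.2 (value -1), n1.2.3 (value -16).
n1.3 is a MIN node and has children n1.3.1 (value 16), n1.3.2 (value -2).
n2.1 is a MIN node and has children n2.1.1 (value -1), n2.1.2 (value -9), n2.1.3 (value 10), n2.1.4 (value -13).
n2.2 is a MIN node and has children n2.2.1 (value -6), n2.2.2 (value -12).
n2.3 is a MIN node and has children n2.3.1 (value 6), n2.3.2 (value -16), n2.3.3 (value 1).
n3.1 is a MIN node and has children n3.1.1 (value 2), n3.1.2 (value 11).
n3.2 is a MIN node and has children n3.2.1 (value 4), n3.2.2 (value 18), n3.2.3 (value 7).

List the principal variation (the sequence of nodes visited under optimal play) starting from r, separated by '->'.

n1.1 (MIN): min(18, 6, 14) = 6
n1.2 (MIN): min(-17, -1, -16) = -17
n1.3 (MIN): min(16, -2) = -2
n1 (MAX): max(6, -17, -2) = 6
n2.1 (MIN): min(-1, -9, 10, -13) = -13
n2.2 (MIN): min(-6, -12) = -12
n2.3 (MIN): min(6, -16, 1) = -16
n2 (MAX): max(-13, -12, -16) = -12
n3.1 (MIN): min(2, 11) = 2
n3.2 (MIN): min(4, 18, 7) = 4
n3 (MAX): max(2, 4) = 4
r (MIN): min(6, -12, 4) = -12
At r, MIN picks n2 (lowest: -12).
At n2, MAX picks n2.2 (highest: -12).
At n2.2, MIN picks n2.2.2 (lowest: -12).
Terminal value -12.

r -> n2 -> n2.2 -> n2.2.2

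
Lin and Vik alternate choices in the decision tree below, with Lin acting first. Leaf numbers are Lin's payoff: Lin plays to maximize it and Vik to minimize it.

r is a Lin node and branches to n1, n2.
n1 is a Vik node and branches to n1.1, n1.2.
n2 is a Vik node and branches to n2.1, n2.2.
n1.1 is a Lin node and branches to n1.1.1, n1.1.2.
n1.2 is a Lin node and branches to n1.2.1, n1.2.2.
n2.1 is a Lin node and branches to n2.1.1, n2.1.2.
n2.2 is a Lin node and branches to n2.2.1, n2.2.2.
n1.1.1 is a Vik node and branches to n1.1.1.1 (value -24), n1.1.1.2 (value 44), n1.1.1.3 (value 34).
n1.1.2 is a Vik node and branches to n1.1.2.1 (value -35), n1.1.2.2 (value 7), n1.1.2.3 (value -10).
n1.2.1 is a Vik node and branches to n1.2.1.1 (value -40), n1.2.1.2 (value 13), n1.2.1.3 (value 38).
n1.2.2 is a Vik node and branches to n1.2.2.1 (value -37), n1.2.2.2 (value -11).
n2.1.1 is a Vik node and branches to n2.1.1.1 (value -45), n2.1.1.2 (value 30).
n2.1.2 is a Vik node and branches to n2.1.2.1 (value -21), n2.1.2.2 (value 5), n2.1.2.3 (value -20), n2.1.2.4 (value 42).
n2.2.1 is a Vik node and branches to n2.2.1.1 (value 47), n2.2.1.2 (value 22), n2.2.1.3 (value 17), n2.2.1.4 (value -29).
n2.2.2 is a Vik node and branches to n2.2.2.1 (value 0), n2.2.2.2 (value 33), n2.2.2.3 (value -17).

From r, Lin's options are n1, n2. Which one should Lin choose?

n1.1.1 (Vik): min(-24, 44, 34) = -24
n1.1.2 (Vik): min(-35, 7, -10) = -35
n1.1 (Lin): max(-24, -35) = -24
n1.2.1 (Vik): min(-40, 13, 38) = -40
n1.2.2 (Vik): min(-37, -11) = -37
n1.2 (Lin): max(-40, -37) = -37
n1 (Vik): min(-24, -37) = -37
n2.1.1 (Vik): min(-45, 30) = -45
n2.1.2 (Vik): min(-21, 5, -20, 42) = -21
n2.1 (Lin): max(-45, -21) = -21
n2.2.1 (Vik): min(47, 22, 17, -29) = -29
n2.2.2 (Vik): min(0, 33, -17) = -17
n2.2 (Lin): max(-29, -17) = -17
n2 (Vik): min(-21, -17) = -21
r (Lin): max(-37, -21) = -21
Lin at r wants the highest of {n1=-37, n2=-21}, so chooses n2.

n2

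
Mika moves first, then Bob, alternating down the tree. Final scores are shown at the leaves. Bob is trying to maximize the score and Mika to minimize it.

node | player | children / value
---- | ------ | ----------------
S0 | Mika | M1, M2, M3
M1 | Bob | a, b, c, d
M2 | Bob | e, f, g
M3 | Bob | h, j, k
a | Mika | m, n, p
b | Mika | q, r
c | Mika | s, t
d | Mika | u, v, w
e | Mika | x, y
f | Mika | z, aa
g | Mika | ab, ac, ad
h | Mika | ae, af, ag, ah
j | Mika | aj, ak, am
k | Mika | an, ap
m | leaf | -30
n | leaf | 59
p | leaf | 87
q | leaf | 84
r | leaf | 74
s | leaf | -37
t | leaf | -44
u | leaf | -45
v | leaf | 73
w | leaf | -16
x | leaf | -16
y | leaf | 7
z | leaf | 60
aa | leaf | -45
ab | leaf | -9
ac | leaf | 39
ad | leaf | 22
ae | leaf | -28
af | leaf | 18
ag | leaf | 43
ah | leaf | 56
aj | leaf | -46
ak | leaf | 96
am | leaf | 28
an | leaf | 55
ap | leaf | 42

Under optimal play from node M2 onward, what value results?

-9

e (Mika): min(-16, 7) = -16
f (Mika): min(60, -45) = -45
g (Mika): min(-9, 39, 22) = -9
M2 (Bob): max(-16, -45, -9) = -9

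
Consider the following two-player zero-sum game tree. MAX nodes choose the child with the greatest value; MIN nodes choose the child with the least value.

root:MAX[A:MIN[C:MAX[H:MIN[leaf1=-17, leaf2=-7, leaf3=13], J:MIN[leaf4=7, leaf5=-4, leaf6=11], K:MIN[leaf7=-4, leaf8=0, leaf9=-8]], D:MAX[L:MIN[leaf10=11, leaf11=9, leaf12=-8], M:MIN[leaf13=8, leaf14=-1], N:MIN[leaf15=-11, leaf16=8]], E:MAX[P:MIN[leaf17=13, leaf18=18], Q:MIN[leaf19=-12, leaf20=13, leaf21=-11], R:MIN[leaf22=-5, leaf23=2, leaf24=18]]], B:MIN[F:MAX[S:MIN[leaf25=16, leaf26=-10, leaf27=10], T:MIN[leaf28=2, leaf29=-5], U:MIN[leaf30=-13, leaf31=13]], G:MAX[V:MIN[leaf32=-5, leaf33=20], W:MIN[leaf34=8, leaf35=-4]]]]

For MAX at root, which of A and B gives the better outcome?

A

H (MIN): min(-17, -7, 13) = -17
J (MIN): min(7, -4, 11) = -4
K (MIN): min(-4, 0, -8) = -8
C (MAX): max(-17, -4, -8) = -4
L (MIN): min(11, 9, -8) = -8
M (MIN): min(8, -1) = -1
N (MIN): min(-11, 8) = -11
D (MAX): max(-8, -1, -11) = -1
P (MIN): min(13, 18) = 13
Q (MIN): min(-12, 13, -11) = -12
R (MIN): min(-5, 2, 18) = -5
E (MAX): max(13, -12, -5) = 13
A (MIN): min(-4, -1, 13) = -4
S (MIN): min(16, -10, 10) = -10
T (MIN): min(2, -5) = -5
U (MIN): min(-13, 13) = -13
F (MAX): max(-10, -5, -13) = -5
V (MIN): min(-5, 20) = -5
W (MIN): min(8, -4) = -4
G (MAX): max(-5, -4) = -4
B (MIN): min(-5, -4) = -5
MAX prefers the higher value; A=-4, B=-5. A is better since -4 > -5.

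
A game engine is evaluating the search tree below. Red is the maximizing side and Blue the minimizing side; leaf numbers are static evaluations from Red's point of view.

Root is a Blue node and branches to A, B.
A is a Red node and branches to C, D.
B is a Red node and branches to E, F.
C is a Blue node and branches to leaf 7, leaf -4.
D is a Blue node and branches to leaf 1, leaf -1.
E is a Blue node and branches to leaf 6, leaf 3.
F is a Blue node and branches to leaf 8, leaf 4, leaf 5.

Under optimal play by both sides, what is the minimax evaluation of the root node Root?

C (Blue): min(7, -4) = -4
D (Blue): min(1, -1) = -1
A (Red): max(-4, -1) = -1
E (Blue): min(6, 3) = 3
F (Blue): min(8, 4, 5) = 4
B (Red): max(3, 4) = 4
Root (Blue): min(-1, 4) = -1

-1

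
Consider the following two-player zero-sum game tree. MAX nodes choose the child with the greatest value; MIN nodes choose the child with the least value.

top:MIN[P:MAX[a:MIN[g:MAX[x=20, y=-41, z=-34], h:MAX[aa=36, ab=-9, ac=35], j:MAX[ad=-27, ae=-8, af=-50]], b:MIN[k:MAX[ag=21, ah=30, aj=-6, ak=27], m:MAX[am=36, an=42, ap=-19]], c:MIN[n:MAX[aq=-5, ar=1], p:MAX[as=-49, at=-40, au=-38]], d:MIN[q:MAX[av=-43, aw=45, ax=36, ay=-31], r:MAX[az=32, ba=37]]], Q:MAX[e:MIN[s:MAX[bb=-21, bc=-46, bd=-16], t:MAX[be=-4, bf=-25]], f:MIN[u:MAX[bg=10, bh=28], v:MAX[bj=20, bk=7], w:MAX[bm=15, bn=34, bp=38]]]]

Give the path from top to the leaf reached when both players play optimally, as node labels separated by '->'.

top -> Q -> f -> v -> bj

g (MAX): max(20, -41, -34) = 20
h (MAX): max(36, -9, 35) = 36
j (MAX): max(-27, -8, -50) = -8
a (MIN): min(20, 36, -8) = -8
k (MAX): max(21, 30, -6, 27) = 30
m (MAX): max(36, 42, -19) = 42
b (MIN): min(30, 42) = 30
n (MAX): max(-5, 1) = 1
p (MAX): max(-49, -40, -38) = -38
c (MIN): min(1, -38) = -38
q (MAX): max(-43, 45, 36, -31) = 45
r (MAX): max(32, 37) = 37
d (MIN): min(45, 37) = 37
P (MAX): max(-8, 30, -38, 37) = 37
s (MAX): max(-21, -46, -16) = -16
t (MAX): max(-4, -25) = -4
e (MIN): min(-16, -4) = -16
u (MAX): max(10, 28) = 28
v (MAX): max(20, 7) = 20
w (MAX): max(15, 34, 38) = 38
f (MIN): min(28, 20, 38) = 20
Q (MAX): max(-16, 20) = 20
top (MIN): min(37, 20) = 20
At top, MIN picks Q (lowest: 20).
At Q, MAX picks f (highest: 20).
At f, MIN picks v (lowest: 20).
At v, MAX picks bj (highest: 20).
Terminal value 20.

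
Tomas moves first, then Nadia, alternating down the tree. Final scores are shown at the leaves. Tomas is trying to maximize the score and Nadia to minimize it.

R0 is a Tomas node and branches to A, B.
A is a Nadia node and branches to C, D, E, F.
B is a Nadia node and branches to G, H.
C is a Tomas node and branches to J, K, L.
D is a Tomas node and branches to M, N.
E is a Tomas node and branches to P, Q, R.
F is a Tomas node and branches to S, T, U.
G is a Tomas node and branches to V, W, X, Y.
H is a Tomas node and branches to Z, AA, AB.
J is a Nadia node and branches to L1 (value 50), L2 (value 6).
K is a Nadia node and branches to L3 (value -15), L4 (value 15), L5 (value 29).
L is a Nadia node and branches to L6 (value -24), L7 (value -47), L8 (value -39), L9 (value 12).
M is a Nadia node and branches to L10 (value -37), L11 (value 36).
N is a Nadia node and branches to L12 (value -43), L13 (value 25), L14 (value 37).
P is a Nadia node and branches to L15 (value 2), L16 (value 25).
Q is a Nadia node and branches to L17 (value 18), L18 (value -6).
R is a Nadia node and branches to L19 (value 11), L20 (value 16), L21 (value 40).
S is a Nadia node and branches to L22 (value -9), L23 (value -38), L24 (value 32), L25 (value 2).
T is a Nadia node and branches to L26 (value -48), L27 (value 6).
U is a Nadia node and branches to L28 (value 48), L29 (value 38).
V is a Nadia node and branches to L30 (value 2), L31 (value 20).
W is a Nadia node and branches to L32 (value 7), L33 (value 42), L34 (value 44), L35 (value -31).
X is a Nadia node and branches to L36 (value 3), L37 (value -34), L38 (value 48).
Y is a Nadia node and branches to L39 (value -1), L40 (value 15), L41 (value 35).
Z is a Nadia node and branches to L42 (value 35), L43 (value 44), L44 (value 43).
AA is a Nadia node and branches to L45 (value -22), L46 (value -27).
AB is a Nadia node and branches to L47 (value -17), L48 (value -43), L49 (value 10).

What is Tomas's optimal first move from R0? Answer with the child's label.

B

J (Nadia): min(50, 6) = 6
K (Nadia): min(-15, 15, 29) = -15
L (Nadia): min(-24, -47, -39, 12) = -47
C (Tomas): max(6, -15, -47) = 6
M (Nadia): min(-37, 36) = -37
N (Nadia): min(-43, 25, 37) = -43
D (Tomas): max(-37, -43) = -37
P (Nadia): min(2, 25) = 2
Q (Nadia): min(18, -6) = -6
R (Nadia): min(11, 16, 40) = 11
E (Tomas): max(2, -6, 11) = 11
S (Nadia): min(-9, -38, 32, 2) = -38
T (Nadia): min(-48, 6) = -48
U (Nadia): min(48, 38) = 38
F (Tomas): max(-38, -48, 38) = 38
A (Nadia): min(6, -37, 11, 38) = -37
V (Nadia): min(2, 20) = 2
W (Nadia): min(7, 42, 44, -31) = -31
X (Nadia): min(3, -34, 48) = -34
Y (Nadia): min(-1, 15, 35) = -1
G (Tomas): max(2, -31, -34, -1) = 2
Z (Nadia): min(35, 44, 43) = 35
AA (Nadia): min(-22, -27) = -27
AB (Nadia): min(-17, -43, 10) = -43
H (Tomas): max(35, -27, -43) = 35
B (Nadia): min(2, 35) = 2
R0 (Tomas): max(-37, 2) = 2
Tomas at R0 wants the highest of {A=-37, B=2}, so chooses B.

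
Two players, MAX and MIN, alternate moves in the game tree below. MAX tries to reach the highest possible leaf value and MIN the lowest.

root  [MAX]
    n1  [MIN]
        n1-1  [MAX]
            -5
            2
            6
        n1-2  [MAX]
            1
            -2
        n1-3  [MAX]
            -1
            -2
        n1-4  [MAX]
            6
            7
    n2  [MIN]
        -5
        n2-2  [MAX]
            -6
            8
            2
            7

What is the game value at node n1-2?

n1-2 (MAX): max(1, -2) = 1

1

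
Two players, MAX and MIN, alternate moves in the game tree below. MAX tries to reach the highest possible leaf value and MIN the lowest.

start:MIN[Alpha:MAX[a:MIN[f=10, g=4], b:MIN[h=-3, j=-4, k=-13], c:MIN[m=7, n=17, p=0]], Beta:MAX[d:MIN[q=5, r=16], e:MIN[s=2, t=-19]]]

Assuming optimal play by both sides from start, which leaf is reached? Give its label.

a (MIN): min(10, 4) = 4
b (MIN): min(-3, -4, -13) = -13
c (MIN): min(7, 17, 0) = 0
Alpha (MAX): max(4, -13, 0) = 4
d (MIN): min(5, 16) = 5
e (MIN): min(2, -19) = -19
Beta (MAX): max(5, -19) = 5
start (MIN): min(4, 5) = 4
At start, MIN picks Alpha (lowest: 4).
At Alpha, MAX picks a (highest: 4).
At a, MIN picks g (lowest: 4).
Terminal value 4.

g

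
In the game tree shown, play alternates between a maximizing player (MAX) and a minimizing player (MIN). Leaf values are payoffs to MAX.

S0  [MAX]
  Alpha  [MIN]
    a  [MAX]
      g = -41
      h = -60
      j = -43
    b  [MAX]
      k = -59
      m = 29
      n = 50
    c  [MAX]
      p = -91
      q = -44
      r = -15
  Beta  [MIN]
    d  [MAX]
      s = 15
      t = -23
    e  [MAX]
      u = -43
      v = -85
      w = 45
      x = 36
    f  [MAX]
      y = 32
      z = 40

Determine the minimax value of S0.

15

a (MAX): max(-41, -60, -43) = -41
b (MAX): max(-59, 29, 50) = 50
c (MAX): max(-91, -44, -15) = -15
Alpha (MIN): min(-41, 50, -15) = -41
d (MAX): max(15, -23) = 15
e (MAX): max(-43, -85, 45, 36) = 45
f (MAX): max(32, 40) = 40
Beta (MIN): min(15, 45, 40) = 15
S0 (MAX): max(-41, 15) = 15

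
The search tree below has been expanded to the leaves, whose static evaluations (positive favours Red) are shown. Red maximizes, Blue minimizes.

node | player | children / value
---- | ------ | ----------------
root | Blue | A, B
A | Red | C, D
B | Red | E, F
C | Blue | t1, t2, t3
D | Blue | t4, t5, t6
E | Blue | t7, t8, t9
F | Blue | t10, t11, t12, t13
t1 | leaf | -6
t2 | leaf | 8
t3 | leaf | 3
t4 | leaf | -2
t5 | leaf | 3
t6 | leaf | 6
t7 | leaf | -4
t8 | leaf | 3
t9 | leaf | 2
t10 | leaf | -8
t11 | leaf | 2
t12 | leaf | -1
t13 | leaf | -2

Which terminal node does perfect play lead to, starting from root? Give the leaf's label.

t7

C (Blue): min(-6, 8, 3) = -6
D (Blue): min(-2, 3, 6) = -2
A (Red): max(-6, -2) = -2
E (Blue): min(-4, 3, 2) = -4
F (Blue): min(-8, 2, -1, -2) = -8
B (Red): max(-4, -8) = -4
root (Blue): min(-2, -4) = -4
At root, Blue picks B (lowest: -4).
At B, Red picks E (highest: -4).
At E, Blue picks t7 (lowest: -4).
Terminal value -4.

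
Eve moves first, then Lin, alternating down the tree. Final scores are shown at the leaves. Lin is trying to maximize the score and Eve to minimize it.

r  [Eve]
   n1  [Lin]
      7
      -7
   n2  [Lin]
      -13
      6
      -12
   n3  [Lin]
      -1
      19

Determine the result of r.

6

n1 (Lin): max(7, -7) = 7
n2 (Lin): max(-13, 6, -12) = 6
n3 (Lin): max(-1, 19) = 19
r (Eve): min(7, 6, 19) = 6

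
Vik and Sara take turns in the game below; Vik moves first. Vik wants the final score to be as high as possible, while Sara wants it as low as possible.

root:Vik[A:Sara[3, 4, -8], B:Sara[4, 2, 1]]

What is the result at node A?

-8

A (Sara): min(3, 4, -8) = -8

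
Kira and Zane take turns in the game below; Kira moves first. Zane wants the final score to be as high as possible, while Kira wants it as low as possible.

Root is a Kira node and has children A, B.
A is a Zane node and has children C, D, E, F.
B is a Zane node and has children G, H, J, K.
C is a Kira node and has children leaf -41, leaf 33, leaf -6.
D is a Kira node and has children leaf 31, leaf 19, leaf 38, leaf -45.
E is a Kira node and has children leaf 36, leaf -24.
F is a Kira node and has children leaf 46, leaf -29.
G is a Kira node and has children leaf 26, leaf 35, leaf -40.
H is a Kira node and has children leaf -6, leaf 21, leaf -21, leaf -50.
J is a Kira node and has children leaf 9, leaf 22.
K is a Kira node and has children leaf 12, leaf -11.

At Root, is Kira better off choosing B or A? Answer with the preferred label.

G (Kira): min(26, 35, -40) = -40
H (Kira): min(-6, 21, -21, -50) = -50
J (Kira): min(9, 22) = 9
K (Kira): min(12, -11) = -11
B (Zane): max(-40, -50, 9, -11) = 9
C (Kira): min(-41, 33, -6) = -41
D (Kira): min(31, 19, 38, -45) = -45
E (Kira): min(36, -24) = -24
F (Kira): min(46, -29) = -29
A (Zane): max(-41, -45, -24, -29) = -24
Kira prefers the lower value; B=9, A=-24. A is better since -24 < 9.

A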